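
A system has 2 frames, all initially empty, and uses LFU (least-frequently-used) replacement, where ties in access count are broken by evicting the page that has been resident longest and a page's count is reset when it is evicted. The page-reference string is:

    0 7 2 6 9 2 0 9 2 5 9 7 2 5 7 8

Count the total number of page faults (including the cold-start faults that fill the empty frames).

0 → fault, frames (0)
7 → fault, frames (0 7)
2 → fault, evict 0, frames (7 2)
6 → fault, evict 7, frames (2 6)
9 → fault, evict 2, frames (6 9)
2 → fault, evict 6, frames (9 2)
0 → fault, evict 9, frames (2 0)
9 → fault, evict 2, frames (0 9)
2 → fault, evict 0, frames (9 2)
5 → fault, evict 9, frames (2 5)
9 → fault, evict 2, frames (5 9)
7 → fault, evict 5, frames (9 7)
2 → fault, evict 9, frames (7 2)
5 → fault, evict 7, frames (2 5)
7 → fault, evict 2, frames (5 7)
8 → fault, evict 5, frames (7 8)
Page faults: 16.

16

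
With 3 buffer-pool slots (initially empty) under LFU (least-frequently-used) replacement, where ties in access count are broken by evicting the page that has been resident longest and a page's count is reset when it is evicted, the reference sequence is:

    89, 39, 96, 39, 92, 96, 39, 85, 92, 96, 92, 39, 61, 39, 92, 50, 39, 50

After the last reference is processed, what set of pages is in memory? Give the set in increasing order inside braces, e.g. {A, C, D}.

89 → fault, frames {89}
39 → fault, frames {89,39}
96 → fault, frames {89,39,96}
39 → hit
92 → fault, evict 89, frames {39,96,92}
96 → hit
39 → hit
85 → fault, evict 92, frames {39,96,85}
92 → fault, evict 85, frames {39,96,92}
96 → hit
92 → hit
39 → hit
61 → fault, evict 92, frames {39,96,61}
39 → hit
92 → fault, evict 61, frames {39,96,92}
50 → fault, evict 92, frames {39,96,50}
39 → hit
50 → hit

{39, 50, 96}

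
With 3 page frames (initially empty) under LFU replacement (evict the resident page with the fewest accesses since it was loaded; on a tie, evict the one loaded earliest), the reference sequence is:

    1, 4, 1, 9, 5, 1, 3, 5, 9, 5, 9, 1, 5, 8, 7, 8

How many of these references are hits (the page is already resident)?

7

1 -> fault, frames (1)
4 -> fault, frames (1 4)
1 -> hit
9 -> fault, frames (1 4 9)
5 -> fault, evict 4, frames (1 9 5)
1 -> hit
3 -> fault, evict 9, frames (1 5 3)
5 -> hit
9 -> fault, evict 3, frames (1 5 9)
5 -> hit
9 -> hit
1 -> hit
5 -> hit
8 -> fault, evict 9, frames (1 5 8)
7 -> fault, evict 8, frames (1 5 7)
8 -> fault, evict 7, frames (1 5 8)
Hits: 7.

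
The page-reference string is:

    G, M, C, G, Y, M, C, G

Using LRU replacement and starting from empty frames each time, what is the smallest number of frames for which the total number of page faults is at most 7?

3

f=1: 8 faults
f=2: 8 faults
f=3: 7 faults
f=4: 4 faults
Smallest f with faults ≤ 7 is 3.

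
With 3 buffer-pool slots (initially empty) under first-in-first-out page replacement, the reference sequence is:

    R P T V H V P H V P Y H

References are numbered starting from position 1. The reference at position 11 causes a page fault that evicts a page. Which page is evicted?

pos 1: R: miss, frames (R)
pos 2: P: miss, frames (R P)
pos 3: T: miss, frames (R P T)
pos 4: V: miss, evict R, frames (P T V)
pos 5: H: miss, evict P, frames (T V H)
pos 6: V: hit
pos 7: P: miss, evict T, frames (V H P)
pos 8: H: hit
pos 9: V: hit
pos 10: P: hit
pos 11: Y: miss, evict V, frames (H P Y)
At position 11, page V is evicted.

V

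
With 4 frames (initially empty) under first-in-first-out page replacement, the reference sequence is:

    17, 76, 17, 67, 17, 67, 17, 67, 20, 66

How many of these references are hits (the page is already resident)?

5

17 → miss, frames (17)
76 → miss, frames (17 76)
17 → hit
67 → miss, frames (17 76 67)
17 → hit
67 → hit
17 → hit
67 → hit
20 → miss, frames (17 76 67 20)
66 → miss, evict 17, frames (76 67 20 66)
Hits: 5.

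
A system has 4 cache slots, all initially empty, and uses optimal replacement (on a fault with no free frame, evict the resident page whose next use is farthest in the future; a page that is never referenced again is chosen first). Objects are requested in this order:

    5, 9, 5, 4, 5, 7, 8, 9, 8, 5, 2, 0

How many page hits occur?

5 -> fault, frames (5)
9 -> fault, frames (5 9)
5 -> hit
4 -> fault, frames (5 9 4)
5 -> hit
7 -> fault, frames (5 9 4 7)
8 -> fault, evict 7, frames (5 9 4 8)
9 -> hit
8 -> hit
5 -> hit
2 -> fault, evict 8, frames (5 9 4 2)
0 -> fault, evict 2, frames (5 9 4 0)
Hits: 5.

5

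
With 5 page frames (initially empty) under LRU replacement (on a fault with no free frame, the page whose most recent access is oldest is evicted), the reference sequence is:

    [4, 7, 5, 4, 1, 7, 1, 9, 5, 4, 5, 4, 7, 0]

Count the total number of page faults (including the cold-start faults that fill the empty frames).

6

4 → fault, frames (4)
7 → fault, frames (4 7)
5 → fault, frames (4 7 5)
4 → hit
1 → fault, frames (7 5 4 1)
7 → hit
1 → hit
9 → fault, frames (5 4 7 1 9)
5 → hit
4 → hit
5 → hit
4 → hit
7 → hit
0 → fault, evict 1, frames (9 5 4 7 0)
Page faults: 6.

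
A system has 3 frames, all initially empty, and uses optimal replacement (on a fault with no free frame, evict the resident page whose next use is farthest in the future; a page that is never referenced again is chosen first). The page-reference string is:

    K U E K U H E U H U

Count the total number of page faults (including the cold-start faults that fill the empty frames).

K: miss, frames (K)
U: miss, frames (K U)
E: miss, frames (K U E)
K: hit
U: hit
H: miss, evict K, frames (U E H)
E: hit
U: hit
H: hit
U: hit
Page faults: 4.

4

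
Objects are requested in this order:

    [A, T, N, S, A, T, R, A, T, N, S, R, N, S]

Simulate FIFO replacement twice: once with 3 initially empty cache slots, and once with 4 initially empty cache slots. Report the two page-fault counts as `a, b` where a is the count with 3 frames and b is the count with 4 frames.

3 frames: F F F F F F F . . F F . . . → 9 faults.
4 frames: F F F F . . F F F F F F . . → 10 faults.
10 > 9: adding a frame increased faults — Belady's anomaly.

9, 10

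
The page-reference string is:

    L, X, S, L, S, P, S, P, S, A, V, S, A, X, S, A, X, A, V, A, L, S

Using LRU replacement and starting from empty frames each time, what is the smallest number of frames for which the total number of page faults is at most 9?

4

f=1: 22 faults
f=2: 16 faults
f=3: 10 faults
f=4: 9 faults
f=5: 8 faults
f=6: 6 faults
Smallest f with faults ≤ 9 is 4.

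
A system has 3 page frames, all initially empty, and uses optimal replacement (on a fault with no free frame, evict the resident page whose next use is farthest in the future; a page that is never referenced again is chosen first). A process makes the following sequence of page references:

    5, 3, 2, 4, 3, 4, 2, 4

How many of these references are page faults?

4

5: miss, frames {5}
3: miss, frames {5,3}
2: miss, frames {5,3,2}
4: miss, evict 5, frames {3,2,4}
3: hit
4: hit
2: hit
4: hit
Page faults: 4.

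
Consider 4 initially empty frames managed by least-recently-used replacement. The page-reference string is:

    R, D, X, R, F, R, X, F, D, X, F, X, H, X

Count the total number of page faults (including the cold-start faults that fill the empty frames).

5

R → fault, frames [R]
D → fault, frames [R, D]
X → fault, frames [R, D, X]
R → hit
F → fault, frames [D, X, R, F]
R → hit
X → hit
F → hit
D → hit
X → hit
F → hit
X → hit
H → fault, evict R, frames [D, F, X, H]
X → hit
Page faults: 5.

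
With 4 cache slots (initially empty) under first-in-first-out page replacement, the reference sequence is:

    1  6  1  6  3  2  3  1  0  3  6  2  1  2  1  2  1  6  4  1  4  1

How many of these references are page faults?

8

1: fault, frames (1)
6: fault, frames (1 6)
1: hit
6: hit
3: fault, frames (1 6 3)
2: fault, frames (1 6 3 2)
3: hit
1: hit
0: fault, evict 1, frames (6 3 2 0)
3: hit
6: hit
2: hit
1: fault, evict 6, frames (3 2 0 1)
2: hit
1: hit
2: hit
1: hit
6: fault, evict 3, frames (2 0 1 6)
4: fault, evict 2, frames (0 1 6 4)
1: hit
4: hit
1: hit
Page faults: 8.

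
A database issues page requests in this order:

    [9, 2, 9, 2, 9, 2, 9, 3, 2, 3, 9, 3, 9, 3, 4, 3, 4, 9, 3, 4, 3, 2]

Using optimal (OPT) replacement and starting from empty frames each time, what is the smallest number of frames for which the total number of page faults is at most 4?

4

f=1: 22 faults
f=2: 8 faults
f=3: 5 faults
f=4: 4 faults
Smallest f with faults ≤ 4 is 4.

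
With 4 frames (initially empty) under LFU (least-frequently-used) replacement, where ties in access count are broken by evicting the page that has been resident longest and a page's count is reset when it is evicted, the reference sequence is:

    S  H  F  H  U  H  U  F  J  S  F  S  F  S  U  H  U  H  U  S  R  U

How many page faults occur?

7

S → fault, frames {S}
H → fault, frames {S,H}
F → fault, frames {S,H,F}
H → hit
U → fault, frames {S,H,F,U}
H → hit
U → hit
F → hit
J → fault, evict S, frames {H,F,U,J}
S → fault, evict J, frames {H,F,U,S}
F → hit
S → hit
F → hit
S → hit
U → hit
H → hit
U → hit
H → hit
U → hit
S → hit
R → fault, evict F, frames {H,U,S,R}
U → hit
Page faults: 7.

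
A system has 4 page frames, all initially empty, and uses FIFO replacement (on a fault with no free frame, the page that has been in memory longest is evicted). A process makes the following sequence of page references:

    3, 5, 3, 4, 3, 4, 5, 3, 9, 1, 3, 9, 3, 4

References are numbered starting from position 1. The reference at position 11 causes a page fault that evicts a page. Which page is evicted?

5

pos 1: 3 → miss, frames (3)
pos 2: 5 → miss, frames (3 5)
pos 3: 3 → hit
pos 4: 4 → miss, frames (3 5 4)
pos 5: 3 → hit
pos 6: 4 → hit
pos 7: 5 → hit
pos 8: 3 → hit
pos 9: 9 → miss, frames (3 5 4 9)
pos 10: 1 → miss, evict 3, frames (5 4 9 1)
pos 11: 3 → miss, evict 5, frames (4 9 1 3)
At position 11, page 5 is evicted.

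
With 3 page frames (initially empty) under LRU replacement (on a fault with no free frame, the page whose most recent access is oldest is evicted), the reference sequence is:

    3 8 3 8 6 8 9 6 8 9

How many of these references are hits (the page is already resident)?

6

3 -> fault, frames [3]
8 -> fault, frames [3, 8]
3 -> hit
8 -> hit
6 -> fault, frames [3, 8, 6]
8 -> hit
9 -> fault, evict 3, frames [6, 8, 9]
6 -> hit
8 -> hit
9 -> hit
Hits: 6.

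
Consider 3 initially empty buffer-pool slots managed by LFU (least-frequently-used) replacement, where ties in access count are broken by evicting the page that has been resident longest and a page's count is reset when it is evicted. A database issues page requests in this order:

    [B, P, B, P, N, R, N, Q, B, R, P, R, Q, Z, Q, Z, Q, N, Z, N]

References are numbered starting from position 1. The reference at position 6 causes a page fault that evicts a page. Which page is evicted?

pos 1: B → fault, frames [B]
pos 2: P → fault, frames [B, P]
pos 3: B → hit
pos 4: P → hit
pos 5: N → fault, frames [B, P, N]
pos 6: R → fault, evict N, frames [B, P, R]
At position 6, page N is evicted.

N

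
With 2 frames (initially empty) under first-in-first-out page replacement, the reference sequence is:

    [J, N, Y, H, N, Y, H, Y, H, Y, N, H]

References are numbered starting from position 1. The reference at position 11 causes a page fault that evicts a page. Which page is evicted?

pos 1: J: fault, frames {J}
pos 2: N: fault, frames {J,N}
pos 3: Y: fault, evict J, frames {N,Y}
pos 4: H: fault, evict N, frames {Y,H}
pos 5: N: fault, evict Y, frames {H,N}
pos 6: Y: fault, evict H, frames {N,Y}
pos 7: H: fault, evict N, frames {Y,H}
pos 8: Y: hit
pos 9: H: hit
pos 10: Y: hit
pos 11: N: fault, evict Y, frames {H,N}
At position 11, page Y is evicted.

Y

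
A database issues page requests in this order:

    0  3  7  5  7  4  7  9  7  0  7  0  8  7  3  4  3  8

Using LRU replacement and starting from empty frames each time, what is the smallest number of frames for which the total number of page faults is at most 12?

2

f=1: 18 faults
f=2: 12 faults
f=3: 11 faults
f=4: 10 faults
f=5: 10 faults
f=6: 8 faults
f=7: 7 faults
Smallest f with faults ≤ 12 is 2.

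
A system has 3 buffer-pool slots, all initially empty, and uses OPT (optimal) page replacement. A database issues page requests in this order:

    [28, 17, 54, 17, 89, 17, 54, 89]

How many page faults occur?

28 -> fault, frames [28]
17 -> fault, frames [28, 17]
54 -> fault, frames [28, 17, 54]
17 -> hit
89 -> fault, evict 28, frames [17, 54, 89]
17 -> hit
54 -> hit
89 -> hit
Page faults: 4.

4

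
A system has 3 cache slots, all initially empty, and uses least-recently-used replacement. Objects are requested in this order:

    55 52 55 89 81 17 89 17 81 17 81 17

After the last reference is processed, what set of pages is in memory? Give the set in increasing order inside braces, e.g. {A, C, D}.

{17, 81, 89}

55: fault, frames {55}
52: fault, frames {55,52}
55: hit
89: fault, frames {52,55,89}
81: fault, evict 52, frames {55,89,81}
17: fault, evict 55, frames {89,81,17}
89: hit
17: hit
81: hit
17: hit
81: hit
17: hit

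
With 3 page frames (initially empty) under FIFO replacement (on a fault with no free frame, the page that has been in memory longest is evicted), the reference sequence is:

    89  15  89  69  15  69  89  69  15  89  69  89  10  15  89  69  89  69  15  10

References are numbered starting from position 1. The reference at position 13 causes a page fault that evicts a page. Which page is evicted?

89

pos 1: 89 -> fault, frames [89]
pos 2: 15 -> fault, frames [89, 15]
pos 3: 89 -> hit
pos 4: 69 -> fault, frames [89, 15, 69]
pos 5: 15 -> hit
pos 6: 69 -> hit
pos 7: 89 -> hit
pos 8: 69 -> hit
pos 9: 15 -> hit
pos 10: 89 -> hit
pos 11: 69 -> hit
pos 12: 89 -> hit
pos 13: 10 -> fault, evict 89, frames [15, 69, 10]
At position 13, page 89 is evicted.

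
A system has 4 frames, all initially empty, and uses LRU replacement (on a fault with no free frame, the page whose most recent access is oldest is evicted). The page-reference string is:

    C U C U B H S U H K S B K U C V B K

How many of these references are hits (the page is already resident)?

C: miss, frames (C)
U: miss, frames (C U)
C: hit
U: hit
B: miss, frames (C U B)
H: miss, frames (C U B H)
S: miss, evict C, frames (U B H S)
U: hit
H: hit
K: miss, evict B, frames (S U H K)
S: hit
B: miss, evict U, frames (H K S B)
K: hit
U: miss, evict H, frames (S B K U)
C: miss, evict S, frames (B K U C)
V: miss, evict B, frames (K U C V)
B: miss, evict K, frames (U C V B)
K: miss, evict U, frames (C V B K)
Hits: 6.

6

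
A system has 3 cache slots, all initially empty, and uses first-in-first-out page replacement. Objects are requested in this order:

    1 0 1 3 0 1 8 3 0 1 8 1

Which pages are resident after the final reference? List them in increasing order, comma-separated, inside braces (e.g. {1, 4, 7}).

1: miss, frames {1}
0: miss, frames {1,0}
1: hit
3: miss, frames {1,0,3}
0: hit
1: hit
8: miss, evict 1, frames {0,3,8}
3: hit
0: hit
1: miss, evict 0, frames {3,8,1}
8: hit
1: hit

{1, 3, 8}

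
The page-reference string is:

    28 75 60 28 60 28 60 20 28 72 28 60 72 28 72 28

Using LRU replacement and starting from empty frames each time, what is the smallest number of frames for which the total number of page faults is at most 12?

f=1: 16 faults
f=2: 10 faults
f=3: 6 faults
f=4: 5 faults
f=5: 5 faults
Smallest f with faults ≤ 12 is 2.

2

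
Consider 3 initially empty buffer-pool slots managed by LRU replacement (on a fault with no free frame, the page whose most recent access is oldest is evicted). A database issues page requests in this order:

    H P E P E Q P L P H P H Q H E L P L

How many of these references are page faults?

10

H → miss, frames {H}
P → miss, frames {H,P}
E → miss, frames {H,P,E}
P → hit
E → hit
Q → miss, evict H, frames {P,E,Q}
P → hit
L → miss, evict E, frames {Q,P,L}
P → hit
H → miss, evict Q, frames {L,P,H}
P → hit
H → hit
Q → miss, evict L, frames {P,H,Q}
H → hit
E → miss, evict P, frames {Q,H,E}
L → miss, evict Q, frames {H,E,L}
P → miss, evict H, frames {E,L,P}
L → hit
Page faults: 10.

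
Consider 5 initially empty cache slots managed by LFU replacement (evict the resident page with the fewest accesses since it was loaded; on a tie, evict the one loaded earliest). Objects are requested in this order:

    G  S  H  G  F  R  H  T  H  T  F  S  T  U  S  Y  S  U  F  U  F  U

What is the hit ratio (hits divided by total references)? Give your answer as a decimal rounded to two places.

G -> miss, frames [G]
S -> miss, frames [G, S]
H -> miss, frames [G, S, H]
G -> hit
F -> miss, frames [G, S, H, F]
R -> miss, frames [G, S, H, F, R]
H -> hit
T -> miss, evict S, frames [G, H, F, R, T]
H -> hit
T -> hit
F -> hit
S -> miss, evict R, frames [G, H, F, T, S]
T -> hit
U -> miss, evict S, frames [G, H, F, T, U]
S -> miss, evict U, frames [G, H, F, T, S]
Y -> miss, evict S, frames [G, H, F, T, Y]
S -> miss, evict Y, frames [G, H, F, T, S]
U -> miss, evict S, frames [G, H, F, T, U]
F -> hit
U -> hit
F -> hit
U -> hit
Hits: 10 of 22 references → 10/22 = 0.4545.

0.45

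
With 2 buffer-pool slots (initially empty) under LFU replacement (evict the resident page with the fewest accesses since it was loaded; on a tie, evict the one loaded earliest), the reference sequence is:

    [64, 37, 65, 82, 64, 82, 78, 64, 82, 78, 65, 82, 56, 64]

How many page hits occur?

3

64: miss, frames (64)
37: miss, frames (64 37)
65: miss, evict 64, frames (37 65)
82: miss, evict 37, frames (65 82)
64: miss, evict 65, frames (82 64)
82: hit
78: miss, evict 64, frames (82 78)
64: miss, evict 78, frames (82 64)
82: hit
78: miss, evict 64, frames (82 78)
65: miss, evict 78, frames (82 65)
82: hit
56: miss, evict 65, frames (82 56)
64: miss, evict 56, frames (82 64)
Hits: 3.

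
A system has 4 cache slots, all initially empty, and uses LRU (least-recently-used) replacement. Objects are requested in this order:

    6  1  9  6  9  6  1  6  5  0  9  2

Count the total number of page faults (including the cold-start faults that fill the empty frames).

7

6 → fault, frames [6]
1 → fault, frames [6, 1]
9 → fault, frames [6, 1, 9]
6 → hit
9 → hit
6 → hit
1 → hit
6 → hit
5 → fault, frames [9, 1, 6, 5]
0 → fault, evict 9, frames [1, 6, 5, 0]
9 → fault, evict 1, frames [6, 5, 0, 9]
2 → fault, evict 6, frames [5, 0, 9, 2]
Page faults: 7.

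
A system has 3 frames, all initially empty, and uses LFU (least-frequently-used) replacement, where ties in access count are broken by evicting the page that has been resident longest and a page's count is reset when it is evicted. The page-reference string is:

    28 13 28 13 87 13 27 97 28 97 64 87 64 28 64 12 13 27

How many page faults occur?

10

28 -> fault, frames (28)
13 -> fault, frames (28 13)
28 -> hit
13 -> hit
87 -> fault, frames (28 13 87)
13 -> hit
27 -> fault, evict 87, frames (28 13 27)
97 -> fault, evict 27, frames (28 13 97)
28 -> hit
97 -> hit
64 -> fault, evict 97, frames (28 13 64)
87 -> fault, evict 64, frames (28 13 87)
64 -> fault, evict 87, frames (28 13 64)
28 -> hit
64 -> hit
12 -> fault, evict 64, frames (28 13 12)
13 -> hit
27 -> fault, evict 12, frames (28 13 27)
Page faults: 10.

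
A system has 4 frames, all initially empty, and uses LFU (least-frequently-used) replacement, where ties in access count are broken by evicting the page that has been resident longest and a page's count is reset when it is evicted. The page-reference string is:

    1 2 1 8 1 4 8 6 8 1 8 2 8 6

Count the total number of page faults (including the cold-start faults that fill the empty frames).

6

1 -> fault, frames {1}
2 -> fault, frames {1,2}
1 -> hit
8 -> fault, frames {1,2,8}
1 -> hit
4 -> fault, frames {1,2,8,4}
8 -> hit
6 -> fault, evict 2, frames {1,8,4,6}
8 -> hit
1 -> hit
8 -> hit
2 -> fault, evict 4, frames {1,8,6,2}
8 -> hit
6 -> hit
Page faults: 6.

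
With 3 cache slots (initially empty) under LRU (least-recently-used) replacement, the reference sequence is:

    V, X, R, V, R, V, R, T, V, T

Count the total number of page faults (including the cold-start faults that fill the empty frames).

V -> miss, frames {V}
X -> miss, frames {V,X}
R -> miss, frames {V,X,R}
V -> hit
R -> hit
V -> hit
R -> hit
T -> miss, evict X, frames {V,R,T}
V -> hit
T -> hit
Page faults: 4.

4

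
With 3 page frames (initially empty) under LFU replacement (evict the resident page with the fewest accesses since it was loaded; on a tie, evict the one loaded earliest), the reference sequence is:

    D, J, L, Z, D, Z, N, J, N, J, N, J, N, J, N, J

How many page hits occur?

D -> fault, frames [D]
J -> fault, frames [D, J]
L -> fault, frames [D, J, L]
Z -> fault, evict D, frames [J, L, Z]
D -> fault, evict J, frames [L, Z, D]
Z -> hit
N -> fault, evict L, frames [Z, D, N]
J -> fault, evict D, frames [Z, N, J]
N -> hit
J -> hit
N -> hit
J -> hit
N -> hit
J -> hit
N -> hit
J -> hit
Hits: 9.

9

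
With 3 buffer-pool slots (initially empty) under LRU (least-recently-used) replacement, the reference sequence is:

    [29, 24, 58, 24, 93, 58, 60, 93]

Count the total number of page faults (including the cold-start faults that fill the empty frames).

29: miss, frames (29)
24: miss, frames (29 24)
58: miss, frames (29 24 58)
24: hit
93: miss, evict 29, frames (58 24 93)
58: hit
60: miss, evict 24, frames (93 58 60)
93: hit
Page faults: 5.

5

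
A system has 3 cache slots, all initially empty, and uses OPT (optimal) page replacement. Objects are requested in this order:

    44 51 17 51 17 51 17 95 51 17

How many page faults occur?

4

44: fault, frames {44}
51: fault, frames {44,51}
17: fault, frames {44,51,17}
51: hit
17: hit
51: hit
17: hit
95: fault, evict 44, frames {51,17,95}
51: hit
17: hit
Page faults: 4.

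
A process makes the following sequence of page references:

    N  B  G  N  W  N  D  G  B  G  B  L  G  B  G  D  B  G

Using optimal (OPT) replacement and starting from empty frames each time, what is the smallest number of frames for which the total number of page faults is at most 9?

f=1: 18 faults
f=2: 11 faults
f=3: 8 faults
f=4: 6 faults
f=5: 6 faults
f=6: 6 faults
Smallest f with faults ≤ 9 is 3.

3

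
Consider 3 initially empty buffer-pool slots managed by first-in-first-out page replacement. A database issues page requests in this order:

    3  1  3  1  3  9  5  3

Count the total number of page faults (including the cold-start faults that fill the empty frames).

3 → fault, frames (3)
1 → fault, frames (3 1)
3 → hit
1 → hit
3 → hit
9 → fault, frames (3 1 9)
5 → fault, evict 3, frames (1 9 5)
3 → fault, evict 1, frames (9 5 3)
Page faults: 5.

5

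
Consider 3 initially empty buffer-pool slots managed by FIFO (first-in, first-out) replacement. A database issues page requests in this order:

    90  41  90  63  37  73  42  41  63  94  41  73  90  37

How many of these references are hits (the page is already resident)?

90 -> fault, frames [90]
41 -> fault, frames [90, 41]
90 -> hit
63 -> fault, frames [90, 41, 63]
37 -> fault, evict 90, frames [41, 63, 37]
73 -> fault, evict 41, frames [63, 37, 73]
42 -> fault, evict 63, frames [37, 73, 42]
41 -> fault, evict 37, frames [73, 42, 41]
63 -> fault, evict 73, frames [42, 41, 63]
94 -> fault, evict 42, frames [41, 63, 94]
41 -> hit
73 -> fault, evict 41, frames [63, 94, 73]
90 -> fault, evict 63, frames [94, 73, 90]
37 -> fault, evict 94, frames [73, 90, 37]
Hits: 2.

2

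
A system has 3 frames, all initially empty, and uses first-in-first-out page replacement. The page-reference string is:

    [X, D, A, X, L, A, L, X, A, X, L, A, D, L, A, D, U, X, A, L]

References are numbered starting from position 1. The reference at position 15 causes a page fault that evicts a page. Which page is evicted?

pos 1: X: fault, frames (X)
pos 2: D: fault, frames (X D)
pos 3: A: fault, frames (X D A)
pos 4: X: hit
pos 5: L: fault, evict X, frames (D A L)
pos 6: A: hit
pos 7: L: hit
pos 8: X: fault, evict D, frames (A L X)
pos 9: A: hit
pos 10: X: hit
pos 11: L: hit
pos 12: A: hit
pos 13: D: fault, evict A, frames (L X D)
pos 14: L: hit
pos 15: A: fault, evict L, frames (X D A)
At position 15, page L is evicted.

L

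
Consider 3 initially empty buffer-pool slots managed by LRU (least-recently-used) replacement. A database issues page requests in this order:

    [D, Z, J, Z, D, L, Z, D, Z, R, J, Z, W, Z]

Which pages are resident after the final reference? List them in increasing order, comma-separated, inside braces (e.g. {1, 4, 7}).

{J, W, Z}

D -> fault, frames [D]
Z -> fault, frames [D, Z]
J -> fault, frames [D, Z, J]
Z -> hit
D -> hit
L -> fault, evict J, frames [Z, D, L]
Z -> hit
D -> hit
Z -> hit
R -> fault, evict L, frames [D, Z, R]
J -> fault, evict D, frames [Z, R, J]
Z -> hit
W -> fault, evict R, frames [J, Z, W]
Z -> hit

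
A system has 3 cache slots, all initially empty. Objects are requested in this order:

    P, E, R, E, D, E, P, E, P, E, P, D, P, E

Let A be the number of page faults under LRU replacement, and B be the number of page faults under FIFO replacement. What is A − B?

Under LRU: F F F . F . F . . . . . . . → 5 faults.
Under FIFO: F F F . F . F F . . . . . . → 6 faults.
A − B = 5 − 6 = -1.

-1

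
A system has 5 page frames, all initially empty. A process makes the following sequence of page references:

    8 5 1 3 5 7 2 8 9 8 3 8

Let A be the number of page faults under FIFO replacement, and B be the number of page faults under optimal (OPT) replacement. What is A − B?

1

Under FIFO: F F F F . F F F F . . . → 8 faults.
Under OPT: F F F F . F F . F . . . → 7 faults.
A − B = 8 − 7 = 1.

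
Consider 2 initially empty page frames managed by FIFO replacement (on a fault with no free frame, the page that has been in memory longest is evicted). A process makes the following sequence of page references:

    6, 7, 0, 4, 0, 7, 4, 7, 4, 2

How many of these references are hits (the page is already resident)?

4

6 -> fault, frames [6]
7 -> fault, frames [6, 7]
0 -> fault, evict 6, frames [7, 0]
4 -> fault, evict 7, frames [0, 4]
0 -> hit
7 -> fault, evict 0, frames [4, 7]
4 -> hit
7 -> hit
4 -> hit
2 -> fault, evict 4, frames [7, 2]
Hits: 4.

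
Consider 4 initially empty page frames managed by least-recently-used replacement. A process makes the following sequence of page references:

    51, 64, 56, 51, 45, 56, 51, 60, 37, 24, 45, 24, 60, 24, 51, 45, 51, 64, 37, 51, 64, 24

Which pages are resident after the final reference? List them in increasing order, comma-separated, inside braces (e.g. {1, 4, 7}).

51 → miss, frames (51)
64 → miss, frames (51 64)
56 → miss, frames (51 64 56)
51 → hit
45 → miss, frames (64 56 51 45)
56 → hit
51 → hit
60 → miss, evict 64, frames (45 56 51 60)
37 → miss, evict 45, frames (56 51 60 37)
24 → miss, evict 56, frames (51 60 37 24)
45 → miss, evict 51, frames (60 37 24 45)
24 → hit
60 → hit
24 → hit
51 → miss, evict 37, frames (45 60 24 51)
45 → hit
51 → hit
64 → miss, evict 60, frames (24 45 51 64)
37 → miss, evict 24, frames (45 51 64 37)
51 → hit
64 → hit
24 → miss, evict 45, frames (37 51 64 24)

{24, 37, 51, 64}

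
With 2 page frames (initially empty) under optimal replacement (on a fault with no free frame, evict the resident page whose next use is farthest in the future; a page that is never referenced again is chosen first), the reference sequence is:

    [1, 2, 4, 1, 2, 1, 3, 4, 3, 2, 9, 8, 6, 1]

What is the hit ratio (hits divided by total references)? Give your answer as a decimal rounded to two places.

0.21

1 -> fault, frames {1}
2 -> fault, frames {1,2}
4 -> fault, evict 2, frames {1,4}
1 -> hit
2 -> fault, evict 4, frames {1,2}
1 -> hit
3 -> fault, evict 1, frames {2,3}
4 -> fault, evict 2, frames {3,4}
3 -> hit
2 -> fault, evict 4, frames {3,2}
9 -> fault, evict 2, frames {3,9}
8 -> fault, evict 9, frames {3,8}
6 -> fault, evict 8, frames {3,6}
1 -> fault, evict 6, frames {3,1}
Hits: 3 of 14 references → 3/14 = 0.2143.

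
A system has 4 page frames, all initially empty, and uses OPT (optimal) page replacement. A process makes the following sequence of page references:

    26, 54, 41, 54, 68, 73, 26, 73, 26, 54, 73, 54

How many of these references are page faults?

5

26: fault, frames [26]
54: fault, frames [26, 54]
41: fault, frames [26, 54, 41]
54: hit
68: fault, frames [26, 54, 41, 68]
73: fault, evict 68, frames [26, 54, 41, 73]
26: hit
73: hit
26: hit
54: hit
73: hit
54: hit
Page faults: 5.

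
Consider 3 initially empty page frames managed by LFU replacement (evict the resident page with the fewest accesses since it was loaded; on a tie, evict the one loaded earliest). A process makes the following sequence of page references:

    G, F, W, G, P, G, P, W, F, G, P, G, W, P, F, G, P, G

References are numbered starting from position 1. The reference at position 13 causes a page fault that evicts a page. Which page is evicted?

pos 1: G: fault, frames [G]
pos 2: F: fault, frames [G, F]
pos 3: W: fault, frames [G, F, W]
pos 4: G: hit
pos 5: P: fault, evict F, frames [G, W, P]
pos 6: G: hit
pos 7: P: hit
pos 8: W: hit
pos 9: F: fault, evict W, frames [G, P, F]
pos 10: G: hit
pos 11: P: hit
pos 12: G: hit
pos 13: W: fault, evict F, frames [G, P, W]
At position 13, page F is evicted.

F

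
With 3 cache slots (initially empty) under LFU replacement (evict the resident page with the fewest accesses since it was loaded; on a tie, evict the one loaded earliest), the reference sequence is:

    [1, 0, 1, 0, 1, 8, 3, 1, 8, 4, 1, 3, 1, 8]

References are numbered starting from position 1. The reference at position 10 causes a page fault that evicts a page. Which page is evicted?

pos 1: 1 -> miss, frames {1}
pos 2: 0 -> miss, frames {1,0}
pos 3: 1 -> hit
pos 4: 0 -> hit
pos 5: 1 -> hit
pos 6: 8 -> miss, frames {1,0,8}
pos 7: 3 -> miss, evict 8, frames {1,0,3}
pos 8: 1 -> hit
pos 9: 8 -> miss, evict 3, frames {1,0,8}
pos 10: 4 -> miss, evict 8, frames {1,0,4}
At position 10, page 8 is evicted.

8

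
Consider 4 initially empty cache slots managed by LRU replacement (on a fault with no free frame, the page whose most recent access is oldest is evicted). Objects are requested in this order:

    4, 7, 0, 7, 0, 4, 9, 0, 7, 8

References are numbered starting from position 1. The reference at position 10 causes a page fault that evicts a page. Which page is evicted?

pos 1: 4 → fault, frames {4}
pos 2: 7 → fault, frames {4,7}
pos 3: 0 → fault, frames {4,7,0}
pos 4: 7 → hit
pos 5: 0 → hit
pos 6: 4 → hit
pos 7: 9 → fault, frames {7,0,4,9}
pos 8: 0 → hit
pos 9: 7 → hit
pos 10: 8 → fault, evict 4, frames {9,0,7,8}
At position 10, page 4 is evicted.

4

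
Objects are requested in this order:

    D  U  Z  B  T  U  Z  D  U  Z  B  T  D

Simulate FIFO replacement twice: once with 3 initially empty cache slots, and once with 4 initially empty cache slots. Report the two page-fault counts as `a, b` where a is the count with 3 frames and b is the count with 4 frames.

3 frames: F F F F F F F F . . F F . → 10 faults.
4 frames: F F F F F . . F F F F F F → 11 faults.
11 > 10: adding a frame increased faults — Belady's anomaly.

10, 11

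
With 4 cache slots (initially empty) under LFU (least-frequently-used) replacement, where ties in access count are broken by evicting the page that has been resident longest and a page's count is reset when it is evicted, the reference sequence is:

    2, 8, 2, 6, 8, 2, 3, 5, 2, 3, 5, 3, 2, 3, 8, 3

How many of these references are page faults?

2 -> miss, frames (2)
8 -> miss, frames (2 8)
2 -> hit
6 -> miss, frames (2 8 6)
8 -> hit
2 -> hit
3 -> miss, frames (2 8 6 3)
5 -> miss, evict 6, frames (2 8 3 5)
2 -> hit
3 -> hit
5 -> hit
3 -> hit
2 -> hit
3 -> hit
8 -> hit
3 -> hit
Page faults: 5.

5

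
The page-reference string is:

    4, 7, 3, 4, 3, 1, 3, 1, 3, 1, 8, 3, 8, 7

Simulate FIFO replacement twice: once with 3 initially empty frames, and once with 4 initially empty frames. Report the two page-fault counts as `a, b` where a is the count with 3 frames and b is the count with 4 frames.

3 frames: F F F . . F . . . . F . . F → 6 faults.
4 frames: F F F . . F . . . . F . . . → 5 faults.
5 < 6: adding a frame reduced faults, as is typical.

6, 5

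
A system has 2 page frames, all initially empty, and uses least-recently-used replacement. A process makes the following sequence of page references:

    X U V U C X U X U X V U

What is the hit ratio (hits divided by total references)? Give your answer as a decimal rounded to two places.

X: miss, frames {X}
U: miss, frames {X,U}
V: miss, evict X, frames {U,V}
U: hit
C: miss, evict V, frames {U,C}
X: miss, evict U, frames {C,X}
U: miss, evict C, frames {X,U}
X: hit
U: hit
X: hit
V: miss, evict U, frames {X,V}
U: miss, evict X, frames {V,U}
Hits: 4 of 12 references → 4/12 = 0.3333.

0.33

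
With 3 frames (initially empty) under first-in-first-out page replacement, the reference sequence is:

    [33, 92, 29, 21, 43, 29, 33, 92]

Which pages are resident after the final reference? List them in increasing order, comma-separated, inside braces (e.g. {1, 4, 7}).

{33, 43, 92}

33 -> miss, frames {33}
92 -> miss, frames {33,92}
29 -> miss, frames {33,92,29}
21 -> miss, evict 33, frames {92,29,21}
43 -> miss, evict 92, frames {29,21,43}
29 -> hit
33 -> miss, evict 29, frames {21,43,33}
92 -> miss, evict 21, frames {43,33,92}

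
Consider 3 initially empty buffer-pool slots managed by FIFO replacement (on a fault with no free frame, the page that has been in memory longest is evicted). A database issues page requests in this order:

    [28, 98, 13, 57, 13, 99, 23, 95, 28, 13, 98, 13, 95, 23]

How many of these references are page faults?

28 → fault, frames [28]
98 → fault, frames [28, 98]
13 → fault, frames [28, 98, 13]
57 → fault, evict 28, frames [98, 13, 57]
13 → hit
99 → fault, evict 98, frames [13, 57, 99]
23 → fault, evict 13, frames [57, 99, 23]
95 → fault, evict 57, frames [99, 23, 95]
28 → fault, evict 99, frames [23, 95, 28]
13 → fault, evict 23, frames [95, 28, 13]
98 → fault, evict 95, frames [28, 13, 98]
13 → hit
95 → fault, evict 28, frames [13, 98, 95]
23 → fault, evict 13, frames [98, 95, 23]
Page faults: 12.

12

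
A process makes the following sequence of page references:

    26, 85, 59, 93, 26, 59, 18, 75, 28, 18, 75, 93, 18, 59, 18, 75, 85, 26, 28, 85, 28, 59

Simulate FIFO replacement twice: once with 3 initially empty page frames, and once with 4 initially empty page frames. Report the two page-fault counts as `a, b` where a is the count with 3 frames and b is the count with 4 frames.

16, 10

3 frames: F F F F F . F F F . . F F F . F F F F . . F → 16 faults.
4 frames: F F F F . . F F F . . . . F . . F F . . . . → 10 faults.
10 < 16: adding a frame reduced faults, as is typical.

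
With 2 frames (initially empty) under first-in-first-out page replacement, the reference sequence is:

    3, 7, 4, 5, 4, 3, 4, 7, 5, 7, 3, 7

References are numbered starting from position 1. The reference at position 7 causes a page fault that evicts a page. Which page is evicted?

pos 1: 3: miss, frames [3]
pos 2: 7: miss, frames [3, 7]
pos 3: 4: miss, evict 3, frames [7, 4]
pos 4: 5: miss, evict 7, frames [4, 5]
pos 5: 4: hit
pos 6: 3: miss, evict 4, frames [5, 3]
pos 7: 4: miss, evict 5, frames [3, 4]
At position 7, page 5 is evicted.

5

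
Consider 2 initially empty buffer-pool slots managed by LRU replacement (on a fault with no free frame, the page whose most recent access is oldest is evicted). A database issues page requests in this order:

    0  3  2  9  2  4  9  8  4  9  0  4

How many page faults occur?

0 -> miss, frames {0}
3 -> miss, frames {0,3}
2 -> miss, evict 0, frames {3,2}
9 -> miss, evict 3, frames {2,9}
2 -> hit
4 -> miss, evict 9, frames {2,4}
9 -> miss, evict 2, frames {4,9}
8 -> miss, evict 4, frames {9,8}
4 -> miss, evict 9, frames {8,4}
9 -> miss, evict 8, frames {4,9}
0 -> miss, evict 4, frames {9,0}
4 -> miss, evict 9, frames {0,4}
Page faults: 11.

11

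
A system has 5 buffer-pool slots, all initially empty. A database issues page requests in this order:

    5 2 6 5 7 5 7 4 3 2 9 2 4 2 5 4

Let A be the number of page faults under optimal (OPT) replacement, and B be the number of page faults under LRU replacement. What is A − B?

-2

Under OPT: F F F . F . . F F . F . . . . . → 7 faults.
Under LRU: F F F . F . . F F F F . . . F . → 9 faults.
A − B = 7 − 9 = -2.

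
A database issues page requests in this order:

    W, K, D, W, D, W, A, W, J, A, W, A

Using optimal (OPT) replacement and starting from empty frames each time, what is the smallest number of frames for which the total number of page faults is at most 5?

f=1: 12 faults
f=2: 6 faults
f=3: 5 faults
f=4: 5 faults
f=5: 5 faults
Smallest f with faults ≤ 5 is 3.

3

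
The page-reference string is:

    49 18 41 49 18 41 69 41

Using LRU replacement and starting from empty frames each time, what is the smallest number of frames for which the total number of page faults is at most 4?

f=1: 8 faults
f=2: 7 faults
f=3: 4 faults
f=4: 4 faults
Smallest f with faults ≤ 4 is 3.

3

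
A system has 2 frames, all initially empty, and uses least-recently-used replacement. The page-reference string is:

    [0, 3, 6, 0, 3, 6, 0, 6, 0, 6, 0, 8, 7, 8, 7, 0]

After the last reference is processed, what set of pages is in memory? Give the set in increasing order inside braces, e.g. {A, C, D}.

0 → miss, frames [0]
3 → miss, frames [0, 3]
6 → miss, evict 0, frames [3, 6]
0 → miss, evict 3, frames [6, 0]
3 → miss, evict 6, frames [0, 3]
6 → miss, evict 0, frames [3, 6]
0 → miss, evict 3, frames [6, 0]
6 → hit
0 → hit
6 → hit
0 → hit
8 → miss, evict 6, frames [0, 8]
7 → miss, evict 0, frames [8, 7]
8 → hit
7 → hit
0 → miss, evict 8, frames [7, 0]

{0, 7}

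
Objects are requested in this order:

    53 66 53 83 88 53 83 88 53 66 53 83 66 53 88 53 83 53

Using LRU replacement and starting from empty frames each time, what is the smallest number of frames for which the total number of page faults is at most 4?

f=1: 18 faults
f=2: 14 faults
f=3: 8 faults
f=4: 4 faults
Smallest f with faults ≤ 4 is 4.

4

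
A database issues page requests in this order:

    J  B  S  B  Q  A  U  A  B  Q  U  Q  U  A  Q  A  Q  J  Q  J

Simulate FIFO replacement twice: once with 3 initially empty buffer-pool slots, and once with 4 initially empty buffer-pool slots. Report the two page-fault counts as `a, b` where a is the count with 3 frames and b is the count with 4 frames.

3 frames: F F F . F F F . F F . . . F . . . F . . → 10 faults.
4 frames: F F F . F F F . F . . . . . . . . F F . → 9 faults.
9 < 10: adding a frame reduced faults, as is typical.

10, 9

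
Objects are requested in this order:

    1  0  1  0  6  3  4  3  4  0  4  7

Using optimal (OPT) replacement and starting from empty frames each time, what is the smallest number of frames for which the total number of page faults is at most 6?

f=1: 12 faults
f=2: 7 faults
f=3: 6 faults
f=4: 6 faults
f=5: 6 faults
f=6: 6 faults
Smallest f with faults ≤ 6 is 3.

3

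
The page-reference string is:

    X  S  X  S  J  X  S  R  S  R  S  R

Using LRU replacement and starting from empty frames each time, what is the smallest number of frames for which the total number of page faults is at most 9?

2

f=1: 12 faults
f=2: 6 faults
f=3: 4 faults
f=4: 4 faults
Smallest f with faults ≤ 9 is 2.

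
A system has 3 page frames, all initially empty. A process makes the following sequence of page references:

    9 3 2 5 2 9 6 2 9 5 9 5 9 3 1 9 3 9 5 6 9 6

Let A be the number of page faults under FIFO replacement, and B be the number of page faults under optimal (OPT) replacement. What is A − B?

Under FIFO: F F F F . F F F . F F . . F F . . . F F F . → 14 faults.
Under OPT: F F F F . . F . . F . . . F F . . . F F . . → 10 faults.
A − B = 14 − 10 = 4.

4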